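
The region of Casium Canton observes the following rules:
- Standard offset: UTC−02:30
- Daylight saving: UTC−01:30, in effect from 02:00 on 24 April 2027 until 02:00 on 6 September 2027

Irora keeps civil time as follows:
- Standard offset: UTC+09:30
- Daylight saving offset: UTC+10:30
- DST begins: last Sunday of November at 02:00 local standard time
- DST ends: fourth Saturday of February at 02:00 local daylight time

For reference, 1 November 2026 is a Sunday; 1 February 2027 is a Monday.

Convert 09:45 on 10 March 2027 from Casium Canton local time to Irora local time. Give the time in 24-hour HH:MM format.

10 March 2027 does not fall between 24 April and 6 September, so daylight saving is not in effect and Casium Canton is at UTC−02:30.
09:45 Casium Canton + 2h30m = 12:15 UTC.
1 November 2026 is a Sunday, so Sundays fall on 1, 8, 15, 22, 29; the last is November 29.
1 February 2027 is a Monday, so the first Saturday is February 6 and the fourth is February 27.
At the standard offset (UTC+09:30), 12:15 UTC + 9h30m = 21:45 Irora standard time.
The standard-time date in Irora, 10 March 2027, does not fall between 29 November 2026 and 27 February 2027, so daylight saving is not in effect and Irora is at UTC+09:30.
12:15 UTC + 9h30m = 21:45 Irora.

21:45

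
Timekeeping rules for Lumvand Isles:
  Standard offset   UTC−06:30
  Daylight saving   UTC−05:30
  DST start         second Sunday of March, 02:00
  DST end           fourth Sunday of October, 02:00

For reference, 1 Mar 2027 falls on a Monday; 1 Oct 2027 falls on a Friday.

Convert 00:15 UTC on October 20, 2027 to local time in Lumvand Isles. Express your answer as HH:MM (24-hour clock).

18:45

1 March 2027 is a Monday, so the first Sunday is March 7 and the second is March 14.
1 October 2027 is a Friday, so the first Sunday is October 3 and the fourth is October 24.
At the standard offset (UTC−06:30), 00:15 UTC − 6h30m = 17:45 Lumvand Isles standard time (rolling into the previous day, 19 October 2027).
The standard-time date in Lumvand Isles, October 19, 2027, falls between 14 March and 24 October, so daylight saving is in effect and Lumvand Isles is at UTC−05:30.
00:15 UTC − 5h30m = 18:45 local (rolling into the previous day, 19 October 2027).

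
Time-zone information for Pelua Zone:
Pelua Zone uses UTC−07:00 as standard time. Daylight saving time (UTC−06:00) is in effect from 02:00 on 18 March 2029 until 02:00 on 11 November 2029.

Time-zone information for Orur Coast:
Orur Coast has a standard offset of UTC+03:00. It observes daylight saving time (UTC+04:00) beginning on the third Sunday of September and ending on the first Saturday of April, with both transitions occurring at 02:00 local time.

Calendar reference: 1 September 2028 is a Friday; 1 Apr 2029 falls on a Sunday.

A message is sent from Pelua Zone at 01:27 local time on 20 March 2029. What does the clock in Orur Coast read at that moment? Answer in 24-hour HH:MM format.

11:27

20 March 2029 lies within the daylight-saving period (18 March – 11 November), so Pelua Zone is on daylight time, UTC−06:00.
01:27 Pelua Zone + 6h = 07:27 UTC.
1 September 2028 is a Friday, so the first Sunday is September 3 and the third is September 17.
1 April 2029 is a Sunday, so the first Saturday is April 7.
At the standard offset (UTC+03:00), 07:27 UTC + 3h = 10:27 Orur Coast standard time.
The standard-time date in Orur Coast, 20 March 2029, falls between 17 September 2028 and 7 April 2029, so daylight saving is in effect and Orur Coast is at UTC+04:00.
07:27 UTC + 4h = 11:27 Orur Coast.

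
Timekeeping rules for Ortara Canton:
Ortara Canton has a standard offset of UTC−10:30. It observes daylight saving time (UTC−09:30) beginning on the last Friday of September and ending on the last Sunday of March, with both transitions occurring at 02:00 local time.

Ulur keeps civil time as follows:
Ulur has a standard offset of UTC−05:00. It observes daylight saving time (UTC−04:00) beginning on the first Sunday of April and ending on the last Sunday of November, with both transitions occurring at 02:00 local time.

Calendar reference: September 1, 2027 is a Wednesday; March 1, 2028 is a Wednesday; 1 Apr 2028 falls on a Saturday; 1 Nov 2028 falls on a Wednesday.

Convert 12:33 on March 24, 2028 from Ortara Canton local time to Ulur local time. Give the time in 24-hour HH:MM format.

1 September 2027 is a Wednesday, so Fridays fall on 3, 10, 17, 24; the last is September 24.
1 March 2028 is a Wednesday, so Sundays fall on 5, 12, 19, 26; the last is March 26.
March 24, 2028 lies within the daylight-saving period (24 September 2027 – 26 March 2028), so Ortara Canton is on daylight time, UTC−09:30.
12:33 Ortara Canton + 9h30m = 22:03 UTC.
1 April 2028 is a Saturday, so the first Sunday is April 2.
1 November 2028 is a Wednesday, so Sundays fall on 5, 12, 19, 26; the last is November 26.
At the standard offset (UTC−05:00), 22:03 UTC − 5h = 17:03 Ulur standard time.
Daylight saving runs 2 April – 26 November; the standard-time date in Ulur, March 24, 2028, is outside that window, so Ulur is on standard time at UTC−05:00.
22:03 UTC − 5h = 17:03 Ulur.

17:03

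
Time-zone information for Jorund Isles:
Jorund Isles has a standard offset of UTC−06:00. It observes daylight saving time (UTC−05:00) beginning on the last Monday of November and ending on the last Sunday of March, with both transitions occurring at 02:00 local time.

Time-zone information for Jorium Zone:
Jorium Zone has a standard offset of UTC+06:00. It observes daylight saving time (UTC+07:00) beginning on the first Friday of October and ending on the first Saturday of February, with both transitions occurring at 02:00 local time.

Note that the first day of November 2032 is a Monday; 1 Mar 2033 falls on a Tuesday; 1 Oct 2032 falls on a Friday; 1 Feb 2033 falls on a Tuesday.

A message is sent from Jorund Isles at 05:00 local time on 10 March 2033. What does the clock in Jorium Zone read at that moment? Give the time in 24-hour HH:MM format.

1 November 2032 is a Monday, so Mondays fall on 1, 8, 15, 22, 29; the last is November 29.
1 March 2033 is a Tuesday, so Sundays fall on 6, 13, 20, 27; the last is March 27.
10 March 2033 falls between 29 November 2032 and 27 March 2033, so daylight saving is in effect and Jorund Isles is at UTC−05:00.
05:00 Jorund Isles + 5h = 10:00 UTC.
1 October 2032 is a Friday, so the first Friday is October 1.
1 February 2033 is a Tuesday, so the first Saturday is February 5.
At the standard offset (UTC+06:00), 10:00 UTC + 6h = 16:00 Jorium Zone standard time.
Daylight saving runs 1 October 2032 – 5 February 2033; the standard-time date in Jorium Zone, 10 March 2033, is outside that window, so Jorium Zone is on standard time at UTC+06:00.
10:00 UTC + 6h = 16:00 Jorium Zone.

16:00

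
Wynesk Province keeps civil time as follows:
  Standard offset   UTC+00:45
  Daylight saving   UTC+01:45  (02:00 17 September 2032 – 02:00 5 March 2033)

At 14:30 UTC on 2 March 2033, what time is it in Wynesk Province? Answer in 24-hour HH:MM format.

16:15

At the standard offset (UTC+00:45), 14:30 UTC + 0h45m = 15:15 Wynesk Province standard time.
Daylight saving runs 17 September 2032 – 5 March 2033; the standard-time date in Wynesk Province, 2 March 2033, is inside that window, so Wynesk Province is at UTC+01:45.
14:30 UTC + 1h45m = 16:15 local.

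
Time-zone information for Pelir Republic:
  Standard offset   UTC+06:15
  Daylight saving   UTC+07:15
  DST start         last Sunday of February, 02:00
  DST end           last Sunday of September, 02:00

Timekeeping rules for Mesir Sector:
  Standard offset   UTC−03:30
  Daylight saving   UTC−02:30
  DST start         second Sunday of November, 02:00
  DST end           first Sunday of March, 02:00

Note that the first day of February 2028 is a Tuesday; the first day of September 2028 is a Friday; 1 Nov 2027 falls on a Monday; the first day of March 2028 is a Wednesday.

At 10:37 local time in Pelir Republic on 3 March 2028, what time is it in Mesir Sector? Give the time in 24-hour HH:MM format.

00:52

1 February 2028 is a Tuesday, so Sundays fall on 6, 13, 20, 27; the last is February 27.
1 September 2028 is a Friday, so Sundays fall on 3, 10, 17, 24; the last is September 24.
3 March 2028 falls between 27 February and 24 September, so daylight saving is in effect and Pelir Republic is at UTC+07:15.
10:37 Pelir Republic − 7h15m = 03:22 UTC.
1 November 2027 is a Monday, so the first Sunday is November 7 and the second is November 14.
1 March 2028 is a Wednesday, so the first Sunday is March 5.
At the standard offset (UTC−03:30), 03:22 UTC − 3h30m = 23:52 Mesir Sector standard time (rolling into the previous day, 2 March 2028).
The standard-time date in Mesir Sector, 2 March 2028, falls between 14 November 2027 and 5 March 2028, so daylight saving is in effect and Mesir Sector is at UTC−02:30.
03:22 UTC − 2h30m = 00:52 Mesir Sector.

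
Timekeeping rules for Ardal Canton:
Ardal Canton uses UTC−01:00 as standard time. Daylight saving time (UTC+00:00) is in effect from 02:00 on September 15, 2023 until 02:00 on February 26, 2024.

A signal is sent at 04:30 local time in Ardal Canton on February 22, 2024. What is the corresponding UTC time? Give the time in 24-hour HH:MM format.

04:30

Daylight saving runs 15 September 2023 – 26 February 2024; February 22, 2024 is inside that window, so Ardal Canton is at UTC+00:00.
04:30 local − 0h = 04:30 UTC.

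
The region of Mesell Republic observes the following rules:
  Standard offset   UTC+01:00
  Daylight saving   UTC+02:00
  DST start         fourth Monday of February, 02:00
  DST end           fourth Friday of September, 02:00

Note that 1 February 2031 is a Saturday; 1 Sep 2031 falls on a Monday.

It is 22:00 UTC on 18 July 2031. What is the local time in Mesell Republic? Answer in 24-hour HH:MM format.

00:00

1 February 2031 is a Saturday, so the first Monday is February 3 and the fourth is February 24.
1 September 2031 is a Monday, so the first Friday is September 5 and the fourth is September 26.
At the standard offset (UTC+01:00), 22:00 UTC + 1h = 23:00 Mesell Republic standard time.
The standard-time date in Mesell Republic, 18 July 2031, lies within the daylight-saving period (24 February – 26 September), so Mesell Republic is on daylight time, UTC+02:00.
22:00 UTC + 2h = 00:00 local (rolling into the next day, 19 July 2031).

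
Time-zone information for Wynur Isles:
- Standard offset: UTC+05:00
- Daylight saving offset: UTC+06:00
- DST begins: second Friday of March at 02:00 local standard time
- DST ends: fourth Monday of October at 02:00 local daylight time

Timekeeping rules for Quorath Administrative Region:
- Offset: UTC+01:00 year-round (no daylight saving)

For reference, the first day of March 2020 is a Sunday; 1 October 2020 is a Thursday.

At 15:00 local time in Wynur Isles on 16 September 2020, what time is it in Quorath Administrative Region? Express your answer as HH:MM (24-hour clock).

10:00

1 March 2020 is a Sunday, so the first Friday is March 6 and the second is March 13.
1 October 2020 is a Thursday, so the first Monday is October 5 and the fourth is October 26.
Daylight saving runs 13 March – 26 October; 16 September 2020 is inside that window, so Wynur Isles is at UTC+06:00.
15:00 Wynur Isles − 6h = 09:00 UTC.
Quorath Administrative Region has no daylight saving, so its offset is UTC+01:00 year-round.
09:00 UTC + 1h = 10:00 Quorath Administrative Region.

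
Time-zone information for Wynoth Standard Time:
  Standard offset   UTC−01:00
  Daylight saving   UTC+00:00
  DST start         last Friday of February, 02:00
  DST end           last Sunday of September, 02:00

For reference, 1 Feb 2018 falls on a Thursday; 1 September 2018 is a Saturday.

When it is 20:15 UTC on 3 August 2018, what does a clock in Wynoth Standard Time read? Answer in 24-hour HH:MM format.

20:15

1 February 2018 is a Thursday, so Fridays fall on 2, 9, 16, 23; the last is February 23.
1 September 2018 is a Saturday, so Sundays fall on 2, 9, 16, 23, 30; the last is September 30.
At the standard offset (UTC−01:00), 20:15 UTC − 1h = 19:15 Wynoth Standard Time standard time.
Daylight saving runs 23 February – 30 September; the standard-time date in Wynoth Standard Time, 3 August 2018, is inside that window, so Wynoth Standard Time is at UTC+00:00.
20:15 UTC + 0h = 20:15 local.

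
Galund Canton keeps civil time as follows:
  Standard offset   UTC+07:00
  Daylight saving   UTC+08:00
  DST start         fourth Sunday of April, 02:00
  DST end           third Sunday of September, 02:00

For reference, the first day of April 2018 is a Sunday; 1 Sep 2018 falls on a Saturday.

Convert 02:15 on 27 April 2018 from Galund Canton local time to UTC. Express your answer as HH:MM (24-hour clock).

1 April 2018 is a Sunday, so the first Sunday is April 1 and the fourth is April 22.
1 September 2018 is a Saturday, so the first Sunday is September 2 and the third is September 16.
Daylight saving runs 22 April – 16 September; 27 April 2018 is inside that window, so Galund Canton is at UTC+08:00.
02:15 local − 8h = 18:15 UTC (rolling into the previous day, 26 April 2018).

18:15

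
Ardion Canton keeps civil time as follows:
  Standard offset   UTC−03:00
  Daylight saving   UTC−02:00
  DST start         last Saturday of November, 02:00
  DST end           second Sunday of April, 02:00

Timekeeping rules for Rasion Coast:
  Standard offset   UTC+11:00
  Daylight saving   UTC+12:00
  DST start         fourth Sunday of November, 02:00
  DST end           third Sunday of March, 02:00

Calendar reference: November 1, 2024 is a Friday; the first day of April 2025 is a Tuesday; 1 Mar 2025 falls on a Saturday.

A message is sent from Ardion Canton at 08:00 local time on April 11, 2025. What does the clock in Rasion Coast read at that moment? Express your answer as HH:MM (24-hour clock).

21:00

1 November 2024 is a Friday, so Saturdays fall on 2, 9, 16, 23, 30; the last is November 30.
1 April 2025 is a Tuesday, so the first Sunday is April 6 and the second is April 13.
Daylight saving runs 30 November 2024 – 13 April 2025; April 11, 2025 is inside that window, so Ardion Canton is at UTC−02:00.
08:00 Ardion Canton + 2h = 10:00 UTC.
1 November 2024 is a Friday, so the first Sunday is November 3 and the fourth is November 24.
1 March 2025 is a Saturday, so the first Sunday is March 2 and the third is March 16.
At the standard offset (UTC+11:00), 10:00 UTC + 11h = 21:00 Rasion Coast standard time.
The standard-time date in Rasion Coast, April 11, 2025, does not fall between 24 November 2024 and 16 March 2025, so daylight saving is not in effect and Rasion Coast is at UTC+11:00.
10:00 UTC + 11h = 21:00 Rasion Coast.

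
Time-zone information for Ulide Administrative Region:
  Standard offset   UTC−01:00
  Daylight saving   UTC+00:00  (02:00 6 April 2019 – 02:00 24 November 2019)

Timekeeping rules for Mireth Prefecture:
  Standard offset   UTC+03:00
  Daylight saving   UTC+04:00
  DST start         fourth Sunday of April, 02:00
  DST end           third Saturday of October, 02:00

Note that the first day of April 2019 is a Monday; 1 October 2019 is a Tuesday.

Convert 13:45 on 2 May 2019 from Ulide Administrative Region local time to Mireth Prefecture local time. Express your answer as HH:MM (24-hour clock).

17:45

2 May 2019 falls between 6 April and 24 November, so daylight saving is in effect and Ulide Administrative Region is at UTC+00:00.
13:45 Ulide Administrative Region − 0h = 13:45 UTC.
1 April 2019 is a Monday, so the first Sunday is April 7 and the fourth is April 28.
1 October 2019 is a Tuesday, so the first Saturday is October 5 and the third is October 19.
At the standard offset (UTC+03:00), 13:45 UTC + 3h = 16:45 Mireth Prefecture standard time.
The standard-time date in Mireth Prefecture, 2 May 2019, lies within the daylight-saving period (28 April – 19 October), so Mireth Prefecture is on daylight time, UTC+04:00.
13:45 UTC + 4h = 17:45 Mireth Prefecture.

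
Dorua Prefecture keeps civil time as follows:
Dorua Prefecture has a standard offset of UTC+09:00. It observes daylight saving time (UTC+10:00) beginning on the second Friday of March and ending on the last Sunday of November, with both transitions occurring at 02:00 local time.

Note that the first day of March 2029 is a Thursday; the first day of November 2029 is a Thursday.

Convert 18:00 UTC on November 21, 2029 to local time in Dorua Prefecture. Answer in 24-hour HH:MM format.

04:00

1 March 2029 is a Thursday, so the first Friday is March 2 and the second is March 9.
1 November 2029 is a Thursday, so Sundays fall on 4, 11, 18, 25; the last is November 25.
At the standard offset (UTC+09:00), 18:00 UTC + 9h = 03:00 Dorua Prefecture standard time (rolling into the next day, 22 November 2029).
The standard-time date in Dorua Prefecture, November 22, 2029, falls between 9 March and 25 November, so daylight saving is in effect and Dorua Prefecture is at UTC+10:00.
18:00 UTC + 10h = 04:00 local (rolling into the next day, 22 November 2029).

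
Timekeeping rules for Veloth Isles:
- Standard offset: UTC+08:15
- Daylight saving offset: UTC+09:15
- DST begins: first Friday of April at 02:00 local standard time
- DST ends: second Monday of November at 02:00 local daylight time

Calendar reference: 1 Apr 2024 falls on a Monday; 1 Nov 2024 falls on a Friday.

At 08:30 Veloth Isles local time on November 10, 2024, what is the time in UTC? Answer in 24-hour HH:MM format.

23:15

1 April 2024 is a Monday, so the first Friday is April 5.
1 November 2024 is a Friday, so the first Monday is November 4 and the second is November 11.
Daylight saving runs 5 April – 11 November; November 10, 2024 is inside that window, so Veloth Isles is at UTC+09:15.
08:30 local − 9h15m = 23:15 UTC (rolling into the previous day, 9 November 2024).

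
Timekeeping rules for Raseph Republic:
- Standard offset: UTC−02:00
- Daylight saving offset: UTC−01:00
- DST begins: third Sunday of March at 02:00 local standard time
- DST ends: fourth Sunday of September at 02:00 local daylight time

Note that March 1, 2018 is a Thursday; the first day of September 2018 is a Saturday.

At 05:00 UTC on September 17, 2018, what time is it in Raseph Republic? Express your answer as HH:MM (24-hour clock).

1 March 2018 is a Thursday, so the first Sunday is March 4 and the third is March 18.
1 September 2018 is a Saturday, so the first Sunday is September 2 and the fourth is September 23.
At the standard offset (UTC−02:00), 05:00 UTC − 2h = 03:00 Raseph Republic standard time.
The standard-time date in Raseph Republic, September 17, 2018, falls between 18 March and 23 September, so daylight saving is in effect and Raseph Republic is at UTC−01:00.
05:00 UTC − 1h = 04:00 local.

04:00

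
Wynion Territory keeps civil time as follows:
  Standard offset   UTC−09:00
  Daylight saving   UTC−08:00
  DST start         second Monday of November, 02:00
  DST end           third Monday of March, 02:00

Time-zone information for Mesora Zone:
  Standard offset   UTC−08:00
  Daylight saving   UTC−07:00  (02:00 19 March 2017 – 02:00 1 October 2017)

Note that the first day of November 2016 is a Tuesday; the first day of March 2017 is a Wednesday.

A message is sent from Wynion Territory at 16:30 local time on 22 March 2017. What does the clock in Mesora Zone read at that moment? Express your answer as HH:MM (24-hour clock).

1 November 2016 is a Tuesday, so the first Monday is November 7 and the second is November 14.
1 March 2017 is a Wednesday, so the first Monday is March 6 and the third is March 20.
22 March 2017 does not fall between 14 November 2016 and 20 March 2017, so daylight saving is not in effect and Wynion Territory is at UTC−09:00.
16:30 Wynion Territory + 9h = 01:30 UTC (rolling into the next day, 23 March 2017).
At the standard offset (UTC−08:00), 01:30 UTC − 8h = 17:30 Mesora Zone standard time (rolling into the previous day, 22 March 2017).
Daylight saving runs 19 March – 1 October; the standard-time date in Mesora Zone, 22 March 2017, is inside that window, so Mesora Zone is at UTC−07:00.
01:30 UTC − 7h = 18:30 Mesora Zone (rolling into the previous day, 22 March 2017).

18:30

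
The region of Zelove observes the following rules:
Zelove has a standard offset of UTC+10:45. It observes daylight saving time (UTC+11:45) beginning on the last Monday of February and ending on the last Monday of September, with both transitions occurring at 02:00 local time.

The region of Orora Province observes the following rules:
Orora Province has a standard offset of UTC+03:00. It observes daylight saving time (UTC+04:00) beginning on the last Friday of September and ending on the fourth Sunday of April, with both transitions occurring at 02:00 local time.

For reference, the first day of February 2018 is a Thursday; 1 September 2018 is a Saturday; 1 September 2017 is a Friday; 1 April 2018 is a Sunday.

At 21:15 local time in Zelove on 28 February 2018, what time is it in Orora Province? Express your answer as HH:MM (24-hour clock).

1 February 2018 is a Thursday, so Mondays fall on 5, 12, 19, 26; the last is February 26.
1 September 2018 is a Saturday, so Mondays fall on 3, 10, 17, 24; the last is September 24.
Daylight saving runs 26 February – 24 September; 28 February 2018 is inside that window, so Zelove is at UTC+11:45.
21:15 Zelove − 11h45m = 09:30 UTC.
1 September 2017 is a Friday, so Fridays fall on 1, 8, 15, 22, 29; the last is September 29.
1 April 2018 is a Sunday, so the first Sunday is April 1 and the fourth is April 22.
At the standard offset (UTC+03:00), 09:30 UTC + 3h = 12:30 Orora Province standard time.
The standard-time date in Orora Province, 28 February 2018, falls between 29 September 2017 and 22 April 2018, so daylight saving is in effect and Orora Province is at UTC+04:00.
09:30 UTC + 4h = 13:30 Orora Province.

13:30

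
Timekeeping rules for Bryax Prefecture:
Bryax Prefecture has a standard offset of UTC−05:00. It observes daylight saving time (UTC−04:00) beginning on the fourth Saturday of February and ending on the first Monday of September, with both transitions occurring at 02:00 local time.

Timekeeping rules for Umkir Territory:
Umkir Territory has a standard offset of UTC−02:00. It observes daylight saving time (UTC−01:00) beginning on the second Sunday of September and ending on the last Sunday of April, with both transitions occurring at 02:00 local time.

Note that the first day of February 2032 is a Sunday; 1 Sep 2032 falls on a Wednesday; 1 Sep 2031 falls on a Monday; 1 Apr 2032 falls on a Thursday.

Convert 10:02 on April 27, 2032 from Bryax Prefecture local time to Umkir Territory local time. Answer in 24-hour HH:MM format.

1 February 2032 is a Sunday, so the first Saturday is February 7 and the fourth is February 28.
1 September 2032 is a Wednesday, so the first Monday is September 6.
April 27, 2032 lies within the daylight-saving period (28 February – 6 September), so Bryax Prefecture is on daylight time, UTC−04:00.
10:02 Bryax Prefecture + 4h = 14:02 UTC.
1 September 2031 is a Monday, so the first Sunday is September 7 and the second is September 14.
1 April 2032 is a Thursday, so Sundays fall on 4, 11, 18, 25; the last is April 25.
At the standard offset (UTC−02:00), 14:02 UTC − 2h = 12:02 Umkir Territory standard time.
Daylight saving runs 14 September 2031 – 25 April 2032; the standard-time date in Umkir Territory, April 27, 2032, is outside that window, so Umkir Territory is on standard time at UTC−02:00.
14:02 UTC − 2h = 12:02 Umkir Territory.

12:02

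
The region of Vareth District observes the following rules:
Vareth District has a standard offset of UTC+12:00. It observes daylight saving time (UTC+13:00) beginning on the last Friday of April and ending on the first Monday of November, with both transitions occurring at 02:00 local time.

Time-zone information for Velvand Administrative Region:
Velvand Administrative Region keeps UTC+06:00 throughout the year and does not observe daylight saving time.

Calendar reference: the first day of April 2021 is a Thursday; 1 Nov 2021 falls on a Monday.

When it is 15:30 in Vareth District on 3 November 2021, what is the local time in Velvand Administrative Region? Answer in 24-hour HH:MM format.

1 April 2021 is a Thursday, so Fridays fall on 2, 9, 16, 23, 30; the last is April 30.
1 November 2021 is a Monday, so the first Monday is November 1.
3 November 2021 does not fall between 30 April and 1 November, so daylight saving is not in effect and Vareth District is at UTC+12:00.
15:30 Vareth District − 12h = 03:30 UTC.
Velvand Administrative Region has no daylight saving, so its offset is UTC+06:00 year-round.
03:30 UTC + 6h = 09:30 Velvand Administrative Region.

09:30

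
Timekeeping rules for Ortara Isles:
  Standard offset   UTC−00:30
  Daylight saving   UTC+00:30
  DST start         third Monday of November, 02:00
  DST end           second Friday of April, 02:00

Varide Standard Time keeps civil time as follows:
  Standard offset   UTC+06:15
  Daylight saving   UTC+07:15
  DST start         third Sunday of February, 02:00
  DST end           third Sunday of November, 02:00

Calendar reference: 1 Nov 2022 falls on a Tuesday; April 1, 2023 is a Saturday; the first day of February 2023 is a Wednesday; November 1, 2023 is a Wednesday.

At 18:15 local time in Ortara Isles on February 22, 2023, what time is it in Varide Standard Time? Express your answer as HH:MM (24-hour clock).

1 November 2022 is a Tuesday, so the first Monday is November 7 and the third is November 21.
1 April 2023 is a Saturday, so the first Friday is April 7 and the second is April 14.
February 22, 2023 lies within the daylight-saving period (21 November 2022 – 14 April 2023), so Ortara Isles is on daylight time, UTC+00:30.
18:15 Ortara Isles − 0h30m = 17:45 UTC.
1 February 2023 is a Wednesday, so the first Sunday is February 5 and the third is February 19.
1 November 2023 is a Wednesday, so the first Sunday is November 5 and the third is November 19.
At the standard offset (UTC+06:15), 17:45 UTC + 6h15m = 00:00 Varide Standard Time standard time (rolling into the next day, 23 February 2023).
The standard-time date in Varide Standard Time, February 23, 2023, falls between 19 February and 19 November, so daylight saving is in effect and Varide Standard Time is at UTC+07:15.
17:45 UTC + 7h15m = 01:00 Varide Standard Time (rolling into the next day, 23 February 2023).

01:00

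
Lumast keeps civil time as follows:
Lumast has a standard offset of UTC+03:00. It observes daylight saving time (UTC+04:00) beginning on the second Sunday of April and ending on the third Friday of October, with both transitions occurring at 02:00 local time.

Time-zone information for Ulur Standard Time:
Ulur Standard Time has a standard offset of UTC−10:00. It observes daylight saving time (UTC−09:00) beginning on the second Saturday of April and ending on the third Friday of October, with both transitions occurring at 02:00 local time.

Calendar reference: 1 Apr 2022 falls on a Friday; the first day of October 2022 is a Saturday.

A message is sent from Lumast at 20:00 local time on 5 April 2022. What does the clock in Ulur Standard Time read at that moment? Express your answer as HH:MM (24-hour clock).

1 April 2022 is a Friday, so the first Sunday is April 3 and the second is April 10.
1 October 2022 is a Saturday, so the first Friday is October 7 and the third is October 21.
5 April 2022 does not fall between 10 April and 21 October, so daylight saving is not in effect and Lumast is at UTC+03:00.
20:00 Lumast − 3h = 17:00 UTC.
1 April 2022 is a Friday, so the first Saturday is April 2 and the second is April 9.
1 October 2022 is a Saturday, so the first Friday is October 7 and the third is October 21.
At the standard offset (UTC−10:00), 17:00 UTC − 10h = 07:00 Ulur Standard Time standard time.
The standard-time date in Ulur Standard Time, 5 April 2022, does not fall between 9 April and 21 October, so daylight saving is not in effect and Ulur Standard Time is at UTC−10:00.
17:00 UTC − 10h = 07:00 Ulur Standard Time.

07:00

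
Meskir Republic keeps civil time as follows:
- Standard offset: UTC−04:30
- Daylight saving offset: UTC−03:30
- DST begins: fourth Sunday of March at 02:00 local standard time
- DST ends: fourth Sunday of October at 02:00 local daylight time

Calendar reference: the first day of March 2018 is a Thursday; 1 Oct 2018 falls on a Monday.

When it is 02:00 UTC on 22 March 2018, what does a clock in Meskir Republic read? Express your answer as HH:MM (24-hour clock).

21:30

1 March 2018 is a Thursday, so the first Sunday is March 4 and the fourth is March 25.
1 October 2018 is a Monday, so the first Sunday is October 7 and the fourth is October 28.
At the standard offset (UTC−04:30), 02:00 UTC − 4h30m = 21:30 Meskir Republic standard time (rolling into the previous day, 21 March 2018).
Daylight saving runs 25 March – 28 October; the standard-time date in Meskir Republic, 21 March 2018, is outside that window, so Meskir Republic is on standard time at UTC−04:30.
02:00 UTC − 4h30m = 21:30 local (rolling into the previous day, 21 March 2018).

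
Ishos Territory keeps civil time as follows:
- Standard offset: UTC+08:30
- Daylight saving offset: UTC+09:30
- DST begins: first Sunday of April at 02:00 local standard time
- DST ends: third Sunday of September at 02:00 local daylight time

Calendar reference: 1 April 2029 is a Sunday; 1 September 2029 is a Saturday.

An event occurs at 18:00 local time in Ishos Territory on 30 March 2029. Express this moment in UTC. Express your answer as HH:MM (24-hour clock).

1 April 2029 is a Sunday, so the first Sunday is April 1.
1 September 2029 is a Saturday, so the first Sunday is September 2 and the third is September 16.
30 March 2029 is outside the daylight-saving period (1 April – 16 September), so Ishos Territory is on standard time, UTC+08:30.
18:00 local − 8h30m = 09:30 UTC.

09:30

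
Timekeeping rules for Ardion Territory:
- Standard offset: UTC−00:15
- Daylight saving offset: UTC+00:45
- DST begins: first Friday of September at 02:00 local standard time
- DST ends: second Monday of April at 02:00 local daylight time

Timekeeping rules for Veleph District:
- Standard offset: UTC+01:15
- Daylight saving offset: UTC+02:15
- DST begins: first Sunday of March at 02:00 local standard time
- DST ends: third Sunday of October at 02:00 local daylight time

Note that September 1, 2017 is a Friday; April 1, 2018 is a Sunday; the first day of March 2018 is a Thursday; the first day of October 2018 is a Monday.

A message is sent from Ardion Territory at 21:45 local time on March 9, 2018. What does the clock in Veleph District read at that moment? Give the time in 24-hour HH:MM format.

1 September 2017 is a Friday, so the first Friday is September 1.
1 April 2018 is a Sunday, so the first Monday is April 2 and the second is April 9.
Daylight saving runs 1 September 2017 – 9 April 2018; March 9, 2018 is inside that window, so Ardion Territory is at UTC+00:45.
21:45 Ardion Territory − 0h45m = 21:00 UTC.
1 March 2018 is a Thursday, so the first Sunday is March 4.
1 October 2018 is a Monday, so the first Sunday is October 7 and the third is October 21.
At the standard offset (UTC+01:15), 21:00 UTC + 1h15m = 22:15 Veleph District standard time.
The standard-time date in Veleph District, March 9, 2018, falls between 4 March and 21 October, so daylight saving is in effect and Veleph District is at UTC+02:15.
21:00 UTC + 2h15m = 23:15 Veleph District.

23:15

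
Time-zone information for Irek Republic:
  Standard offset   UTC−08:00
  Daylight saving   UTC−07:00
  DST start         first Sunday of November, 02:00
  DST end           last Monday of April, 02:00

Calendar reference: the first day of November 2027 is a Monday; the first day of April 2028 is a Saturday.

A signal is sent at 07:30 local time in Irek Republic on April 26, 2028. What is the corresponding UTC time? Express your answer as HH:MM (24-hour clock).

15:30

1 November 2027 is a Monday, so the first Sunday is November 7.
1 April 2028 is a Saturday, so Mondays fall on 3, 10, 17, 24; the last is April 24.
April 26, 2028 is outside the daylight-saving period (7 November 2027 – 24 April 2028), so Irek Republic is on standard time, UTC−08:00.
07:30 local + 8h = 15:30 UTC.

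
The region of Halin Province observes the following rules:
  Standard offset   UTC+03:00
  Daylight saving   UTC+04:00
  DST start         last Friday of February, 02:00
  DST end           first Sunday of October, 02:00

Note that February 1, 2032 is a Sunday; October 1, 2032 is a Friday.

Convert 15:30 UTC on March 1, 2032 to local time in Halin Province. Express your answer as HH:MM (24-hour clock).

1 February 2032 is a Sunday, so Fridays fall on 6, 13, 20, 27; the last is February 27.
1 October 2032 is a Friday, so the first Sunday is October 3.
At the standard offset (UTC+03:00), 15:30 UTC + 3h = 18:30 Halin Province standard time.
Daylight saving runs 27 February – 3 October; the standard-time date in Halin Province, March 1, 2032, is inside that window, so Halin Province is at UTC+04:00.
15:30 UTC + 4h = 19:30 local.

19:30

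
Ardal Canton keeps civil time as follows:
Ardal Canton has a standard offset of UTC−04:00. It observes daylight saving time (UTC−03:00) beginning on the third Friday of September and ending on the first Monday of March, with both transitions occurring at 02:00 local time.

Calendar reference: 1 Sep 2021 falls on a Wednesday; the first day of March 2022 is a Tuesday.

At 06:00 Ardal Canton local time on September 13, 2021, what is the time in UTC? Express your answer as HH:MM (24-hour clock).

1 September 2021 is a Wednesday, so the first Friday is September 3 and the third is September 17.
1 March 2022 is a Tuesday, so the first Monday is March 7.
September 13, 2021 does not fall between 17 September 2021 and 7 March 2022, so daylight saving is not in effect and Ardal Canton is at UTC−04:00.
06:00 local + 4h = 10:00 UTC.

10:00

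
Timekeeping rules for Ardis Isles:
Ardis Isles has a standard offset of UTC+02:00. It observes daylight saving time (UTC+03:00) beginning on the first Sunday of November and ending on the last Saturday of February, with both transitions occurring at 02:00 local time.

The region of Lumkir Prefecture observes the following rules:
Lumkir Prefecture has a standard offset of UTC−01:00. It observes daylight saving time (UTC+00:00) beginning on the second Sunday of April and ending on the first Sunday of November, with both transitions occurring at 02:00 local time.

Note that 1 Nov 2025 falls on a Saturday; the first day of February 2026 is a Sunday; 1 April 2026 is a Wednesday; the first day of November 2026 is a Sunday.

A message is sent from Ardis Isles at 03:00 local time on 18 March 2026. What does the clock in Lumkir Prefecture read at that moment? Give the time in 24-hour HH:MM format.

00:00

1 November 2025 is a Saturday, so the first Sunday is November 2.
1 February 2026 is a Sunday, so Saturdays fall on 7, 14, 21, 28; the last is February 28.
Daylight saving runs 2 November 2025 – 28 February 2026; 18 March 2026 is outside that window, so Ardis Isles is on standard time at UTC+02:00.
03:00 Ardis Isles − 2h = 01:00 UTC.
1 April 2026 is a Wednesday, so the first Sunday is April 5 and the second is April 12.
1 November 2026 is a Sunday, so the first Sunday is November 1.
At the standard offset (UTC−01:00), 01:00 UTC − 1h = 00:00 Lumkir Prefecture standard time.
The standard-time date in Lumkir Prefecture, 18 March 2026, does not fall between 12 April and 1 November, so daylight saving is not in effect and Lumkir Prefecture is at UTC−01:00.
01:00 UTC − 1h = 00:00 Lumkir Prefecture.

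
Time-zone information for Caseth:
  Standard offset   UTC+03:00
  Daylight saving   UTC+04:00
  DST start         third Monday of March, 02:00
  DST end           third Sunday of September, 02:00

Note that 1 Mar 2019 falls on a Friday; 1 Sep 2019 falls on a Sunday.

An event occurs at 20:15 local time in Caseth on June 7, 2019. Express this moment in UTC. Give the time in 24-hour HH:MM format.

16:15

1 March 2019 is a Friday, so the first Monday is March 4 and the third is March 18.
1 September 2019 is a Sunday, so the first Sunday is September 1 and the third is September 15.
June 7, 2019 falls between 18 March and 15 September, so daylight saving is in effect and Caseth is at UTC+04:00.
20:15 local − 4h = 16:15 UTC.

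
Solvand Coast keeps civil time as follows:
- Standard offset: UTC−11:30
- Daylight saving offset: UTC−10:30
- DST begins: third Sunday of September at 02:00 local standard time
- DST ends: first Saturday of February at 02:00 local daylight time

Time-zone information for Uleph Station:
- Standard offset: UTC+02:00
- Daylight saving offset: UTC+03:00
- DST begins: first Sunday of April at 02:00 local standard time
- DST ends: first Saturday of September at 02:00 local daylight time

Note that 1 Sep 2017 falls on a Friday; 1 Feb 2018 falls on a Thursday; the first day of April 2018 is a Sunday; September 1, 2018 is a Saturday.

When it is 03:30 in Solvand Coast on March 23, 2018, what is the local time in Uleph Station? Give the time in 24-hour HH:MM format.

1 September 2017 is a Friday, so the first Sunday is September 3 and the third is September 17.
1 February 2018 is a Thursday, so the first Saturday is February 3.
Daylight saving runs 17 September 2017 – 3 February 2018; March 23, 2018 is outside that window, so Solvand Coast is on standard time at UTC−11:30.
03:30 Solvand Coast + 11h30m = 15:00 UTC.
1 April 2018 is a Sunday, so the first Sunday is April 1.
1 September 2018 is a Saturday, so the first Saturday is September 1.
At the standard offset (UTC+02:00), 15:00 UTC + 2h = 17:00 Uleph Station standard time.
The standard-time date in Uleph Station, March 23, 2018, is outside the daylight-saving period (1 April – 1 September), so Uleph Station is on standard time, UTC+02:00.
15:00 UTC + 2h = 17:00 Uleph Station.

17:00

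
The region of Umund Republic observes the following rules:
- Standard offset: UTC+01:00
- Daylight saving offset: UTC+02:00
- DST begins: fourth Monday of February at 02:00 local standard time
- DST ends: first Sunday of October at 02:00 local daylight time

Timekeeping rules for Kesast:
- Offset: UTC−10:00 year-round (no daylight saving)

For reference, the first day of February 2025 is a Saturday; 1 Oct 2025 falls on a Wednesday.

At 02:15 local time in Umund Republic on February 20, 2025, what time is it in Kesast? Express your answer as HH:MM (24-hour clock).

15:15

1 February 2025 is a Saturday, so the first Monday is February 3 and the fourth is February 24.
1 October 2025 is a Wednesday, so the first Sunday is October 5.
February 20, 2025 is outside the daylight-saving period (24 February – 5 October), so Umund Republic is on standard time, UTC+01:00.
02:15 Umund Republic − 1h = 01:15 UTC.
Kesast has no daylight saving, so its offset is UTC−10:00 year-round.
01:15 UTC − 10h = 15:15 Kesast (rolling into the previous day, 19 February 2025).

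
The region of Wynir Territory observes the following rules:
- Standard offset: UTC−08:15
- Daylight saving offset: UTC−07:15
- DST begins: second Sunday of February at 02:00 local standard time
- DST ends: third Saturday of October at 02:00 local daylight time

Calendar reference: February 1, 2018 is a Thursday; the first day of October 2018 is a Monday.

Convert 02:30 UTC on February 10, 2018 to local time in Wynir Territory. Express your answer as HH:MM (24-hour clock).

18:15

1 February 2018 is a Thursday, so the first Sunday is February 4 and the second is February 11.
1 October 2018 is a Monday, so the first Saturday is October 6 and the third is October 20.
At the standard offset (UTC−08:15), 02:30 UTC − 8h15m = 18:15 Wynir Territory standard time (rolling into the previous day, 9 February 2018).
The standard-time date in Wynir Territory, February 9, 2018, does not fall between 11 February and 20 October, so daylight saving is not in effect and Wynir Territory is at UTC−08:15.
02:30 UTC − 8h15m = 18:15 local (rolling into the previous day, 9 February 2018).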